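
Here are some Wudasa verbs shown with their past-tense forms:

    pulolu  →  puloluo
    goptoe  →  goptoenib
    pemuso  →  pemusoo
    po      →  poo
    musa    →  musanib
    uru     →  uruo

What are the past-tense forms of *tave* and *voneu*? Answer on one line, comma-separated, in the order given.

tavenib, voneuo

Looking at the last vowel of each stem: -o when the last vowel of the stem is a rounded vowel (*pulolu*, *pemuso*, *po*, *uru*); -nib when the last vowel of the stem is an unrounded vowel (*goptoe*, *musa*).
*tave* — last vowel /e/ (an unrounded vowel) → -nib → *tavenib*.
The last vowel of *voneu* is /u/, which is a rounded vowel, so the suffix is -o, giving *voneuo*.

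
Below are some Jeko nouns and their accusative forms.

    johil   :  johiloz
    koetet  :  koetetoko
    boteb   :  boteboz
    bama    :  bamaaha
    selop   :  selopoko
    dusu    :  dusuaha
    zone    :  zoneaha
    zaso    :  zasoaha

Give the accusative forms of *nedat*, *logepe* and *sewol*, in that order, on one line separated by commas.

The pattern is voicing of the final sound: -oko when the stem ends in a voiceless consonant (*koetet*, *selop*); -oz when the stem ends in a voiced consonant (*johil*, *boteb*); -aha when the stem ends in a vowel (*bama*, *dusu*, *zone*, *zaso*).
The final sound of *nedat* is /t/, which is a voiceless consonant, so the suffix is -oko, giving *nedatoko*.
The final sound of *logepe* is /e/, which is a vowel, so the suffix is -aha, giving *logepeaha*.
*sewol* — final sound /l/ (a voiced consonant) → -oz → *sewoloz*.

nedatoko, logepeaha, sewoloz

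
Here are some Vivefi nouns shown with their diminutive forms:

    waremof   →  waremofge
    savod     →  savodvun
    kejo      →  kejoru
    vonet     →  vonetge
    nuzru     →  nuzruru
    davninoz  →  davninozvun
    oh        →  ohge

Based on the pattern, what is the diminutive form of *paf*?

pafge

The alternation tracks the final sound of the stem — -ge when the stem ends in a voiceless consonant (*waremof*, *vonet*, *oh*); -vun when the stem ends in a voiced consonant (*savod*, *davninoz*); -ru when the stem ends in a vowel (*kejo*, *nuzru*).
*paf*: final sound = /f/, a voiceless consonant → -ge → *pafge*.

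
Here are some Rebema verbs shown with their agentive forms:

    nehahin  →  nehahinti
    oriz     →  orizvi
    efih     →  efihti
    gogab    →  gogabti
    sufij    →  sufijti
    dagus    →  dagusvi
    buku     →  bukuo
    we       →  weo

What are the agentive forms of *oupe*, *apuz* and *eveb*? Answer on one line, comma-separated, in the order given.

The pattern is sibilance of the final sound: -vi when the stem ends in a sibilant (*oriz*, *dagus*); -ti when the stem ends in a non-sibilant consonant (*nehahin*, *efih*, *gogab*, *sufij*); -o when the stem ends in a vowel (*buku*, *we*).
*oupe* — final sound /e/ (a vowel) → -o → *oupeo*.
*apuz* — final sound /z/ (a sibilant) → -vi → *apuzvi*.
Since the final sound of *eveb* is /b/ (a non-sibilant consonant), it takes -ti, giving *evebti*.

oupeo, apuzvi, evebti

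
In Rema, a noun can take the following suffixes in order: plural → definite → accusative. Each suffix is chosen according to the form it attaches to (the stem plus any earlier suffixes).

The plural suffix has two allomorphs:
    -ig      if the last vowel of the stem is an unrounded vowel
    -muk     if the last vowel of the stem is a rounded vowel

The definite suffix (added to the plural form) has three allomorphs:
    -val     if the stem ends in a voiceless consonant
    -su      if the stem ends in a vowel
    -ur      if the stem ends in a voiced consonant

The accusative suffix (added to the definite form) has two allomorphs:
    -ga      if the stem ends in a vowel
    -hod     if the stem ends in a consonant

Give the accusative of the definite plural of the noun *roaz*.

roazigurhod

The last vowel of *roaz* is /a/, which is an unrounded vowel, so the plural suffix is -ig, giving *roazig*.
The plural form *roazig* — final sound /g/ (a voiced consonant) → -ur → *roazigur*.
Since the final sound of the definite form *roazigur* is /r/ (a consonant), it takes -hod, giving *roazigurhod*.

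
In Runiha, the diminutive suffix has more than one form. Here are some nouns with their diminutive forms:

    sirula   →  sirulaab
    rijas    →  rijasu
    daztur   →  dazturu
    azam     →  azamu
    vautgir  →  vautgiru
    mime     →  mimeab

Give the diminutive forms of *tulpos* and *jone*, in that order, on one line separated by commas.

The suffix is conditioned by the final sound: -u when the stem ends in a consonant (*rijas*, *daztur*, *azam*, *vautgir*); -ab when the stem ends in a vowel (*sirula*, *mime*).
Since the final sound of *tulpos* is /s/ (a consonant), it takes -u, giving *tulposu*.
*jone*: final sound = /e/, a vowel → -ab → *joneab*.

tulposu, joneab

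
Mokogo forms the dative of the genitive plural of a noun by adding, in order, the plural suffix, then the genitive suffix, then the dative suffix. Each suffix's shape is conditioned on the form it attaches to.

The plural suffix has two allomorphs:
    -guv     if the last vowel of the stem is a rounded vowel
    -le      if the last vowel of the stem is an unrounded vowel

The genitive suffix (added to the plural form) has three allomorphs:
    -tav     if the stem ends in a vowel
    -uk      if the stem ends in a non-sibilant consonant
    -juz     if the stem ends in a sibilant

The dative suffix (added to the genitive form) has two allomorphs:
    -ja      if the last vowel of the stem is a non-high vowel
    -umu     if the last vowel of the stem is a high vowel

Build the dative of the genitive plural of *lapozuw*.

lapozuwguvukumu

Since the last vowel of *lapozuw* is /u/ (a rounded vowel), it takes -guv, giving *lapozuwguv*.
Since the final sound of the plural form *lapozuwguv* is /v/ (a non-sibilant consonant), it takes -uk, giving *lapozuwguvuk*.
Since the last vowel of the genitive form *lapozuwguvuk* is /u/ (a high vowel), it takes -umu, giving *lapozuwguvukumu*.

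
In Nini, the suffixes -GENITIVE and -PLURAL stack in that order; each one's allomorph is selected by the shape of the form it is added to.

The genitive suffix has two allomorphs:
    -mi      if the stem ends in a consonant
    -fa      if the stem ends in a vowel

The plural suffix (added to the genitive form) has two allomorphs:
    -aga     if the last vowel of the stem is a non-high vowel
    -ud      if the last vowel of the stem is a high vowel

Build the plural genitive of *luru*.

lurufaaga

*luru* — final sound /u/ (a vowel) → -fa → *lurufa*.
Since the last vowel of the genitive form *lurufa* is /a/ (a non-high vowel), it takes -aga, giving *lurufaaga*.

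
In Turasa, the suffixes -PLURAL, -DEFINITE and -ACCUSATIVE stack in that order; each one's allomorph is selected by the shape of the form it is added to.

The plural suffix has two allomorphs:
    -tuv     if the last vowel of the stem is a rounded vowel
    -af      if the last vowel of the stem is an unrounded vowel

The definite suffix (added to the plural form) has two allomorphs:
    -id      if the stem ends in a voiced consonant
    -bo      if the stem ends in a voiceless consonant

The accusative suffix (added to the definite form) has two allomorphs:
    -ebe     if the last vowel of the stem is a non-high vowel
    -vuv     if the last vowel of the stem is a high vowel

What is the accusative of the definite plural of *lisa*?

lisaafboebe

Since the last vowel of *lisa* is /a/ (an unrounded vowel), it takes -af, giving *lisaaf*.
The plural form *lisaaf*: final consonant = /f/, voiceless → -bo → *lisaafbo*.
Since the last vowel of the definite form *lisaafbo* is /o/ (a non-high vowel), it takes -ebe, giving *lisaafboebe*.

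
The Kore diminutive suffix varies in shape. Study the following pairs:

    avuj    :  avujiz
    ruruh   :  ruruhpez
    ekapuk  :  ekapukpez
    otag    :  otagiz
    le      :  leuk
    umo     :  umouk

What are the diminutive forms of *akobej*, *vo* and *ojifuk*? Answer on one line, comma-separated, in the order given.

akobejiz, vouk, ojifukpez

The alternation tracks the final sound of the stem — -pez when the stem ends in a voiceless consonant (*ruruh*, *ekapuk*); -iz when the stem ends in a voiced consonant (*avuj*, *otag*); -uk when the stem ends in a vowel (*le*, *umo*).
Since the final sound of *akobej* is /j/ (a voiced consonant), it takes -iz, giving *akobejiz*.
The final sound of *vo* is /o/, which is a vowel, so the suffix is -uk, giving *vouk*.
*ojifuk*: final sound = /k/, a voiceless consonant → -pez → *ojifukpez*.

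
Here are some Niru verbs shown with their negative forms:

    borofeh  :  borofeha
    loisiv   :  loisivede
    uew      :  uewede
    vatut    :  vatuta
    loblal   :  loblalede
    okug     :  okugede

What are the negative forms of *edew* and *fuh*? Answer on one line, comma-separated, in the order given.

The suffix is conditioned by the final consonant: -a when the stem ends in a voiceless consonant (*borofeh*, *vatut*); -ede when the stem ends in a voiced consonant (*loisiv*, *uew*, *loblal*, *okug*).
*edew*: final consonant = /w/, voiced → -ede → *edewede*.
*fuh* — final consonant /h/ (voiceless) → -a → *fuha*.

edewede, fuha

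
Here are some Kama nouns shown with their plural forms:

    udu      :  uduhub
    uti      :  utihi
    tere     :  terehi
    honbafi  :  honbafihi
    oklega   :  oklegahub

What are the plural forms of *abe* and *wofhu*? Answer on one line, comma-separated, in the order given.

abehi, wofhuhub

Looking at the last vowel of each stem: -hi when the last vowel of the stem is a front vowel (*uti*, *tere*, *honbafi*); -hub when the last vowel of the stem is a back vowel (*udu*, *oklega*).
Since the last vowel of *abe* is /e/ (a front vowel), it takes -hi, giving *abehi*.
*wofhu*: last vowel = /u/, a back vowel → -hub → *wofhuhub*.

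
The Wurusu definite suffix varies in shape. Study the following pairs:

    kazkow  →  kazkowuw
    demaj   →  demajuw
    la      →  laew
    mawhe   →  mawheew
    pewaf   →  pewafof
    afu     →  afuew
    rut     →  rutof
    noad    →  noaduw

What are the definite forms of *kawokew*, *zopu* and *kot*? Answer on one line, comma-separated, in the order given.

kawokewuw, zopuew, kotof

The pattern is voicing of the final sound: -of when the stem ends in a voiceless consonant (*pewaf*, *rut*); -uw when the stem ends in a voiced consonant (*kazkow*, *demaj*, *noad*); -ew when the stem ends in a vowel (*la*, *mawhe*, *afu*).
The final sound of *kawokew* is /w/, which is a voiced consonant, so the suffix is -uw, giving *kawokewuw*.
Since the final sound of *zopu* is /u/ (a vowel), it takes -ew, giving *zopuew*.
The final sound of *kot* is /t/, which is a voiceless consonant, so the suffix is -of, giving *kotof*.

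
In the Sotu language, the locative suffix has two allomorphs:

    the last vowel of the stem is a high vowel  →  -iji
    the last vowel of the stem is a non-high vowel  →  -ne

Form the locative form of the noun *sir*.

*sir*: last vowel = /i/, a high vowel → -iji → *siriji*.

siriji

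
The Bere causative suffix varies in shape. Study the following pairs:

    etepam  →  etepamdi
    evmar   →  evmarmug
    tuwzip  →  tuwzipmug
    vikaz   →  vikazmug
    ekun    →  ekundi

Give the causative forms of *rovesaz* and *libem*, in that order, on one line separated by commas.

rovesazmug, libemdi

The alternation tracks the final consonant of the stem — -di when the stem ends in a nasal (*etepam*, *ekun*); -mug when the stem ends in a non-nasal consonant (*evmar*, *tuwzip*, *vikaz*).
The final consonant of *rovesaz* is /z/, which is non-nasal, so the suffix is -mug, giving *rovesazmug*.
The final consonant of *libem* is /m/, which is a nasal, so the suffix is -di, giving *libemdi*.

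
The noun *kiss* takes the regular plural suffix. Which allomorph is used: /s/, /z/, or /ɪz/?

The stem *kiss* ends in a sibilant (/s, z, ʃ, ʒ, tʃ, dʒ/).
The plural suffix surfaces as /ɪz/ after sibilants, /s/ after other voiceless consonants, and /z/ after other voiced sounds.
So the plural -s on *kiss* is pronounced /ɪz/.

/ɪz/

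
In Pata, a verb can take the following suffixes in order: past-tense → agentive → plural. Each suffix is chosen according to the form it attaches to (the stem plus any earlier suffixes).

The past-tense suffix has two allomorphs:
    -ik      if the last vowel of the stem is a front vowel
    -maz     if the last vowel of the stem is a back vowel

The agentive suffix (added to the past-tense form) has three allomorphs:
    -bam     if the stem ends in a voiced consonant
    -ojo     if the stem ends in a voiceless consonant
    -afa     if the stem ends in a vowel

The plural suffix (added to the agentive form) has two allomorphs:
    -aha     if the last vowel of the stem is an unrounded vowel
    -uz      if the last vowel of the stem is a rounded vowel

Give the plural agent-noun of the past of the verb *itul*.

itulmazbamaha

Since the last vowel of *itul* is /u/ (a back vowel), it takes -maz, giving *itulmaz*.
The past-tense form *itulmaz* — final sound /z/ (a voiced consonant) → -bam → *itulmazbam*.
The last vowel of the agentive form *itulmazbam* is /a/, which is an unrounded vowel, so the plural suffix is -aha, giving *itulmazbamaha*.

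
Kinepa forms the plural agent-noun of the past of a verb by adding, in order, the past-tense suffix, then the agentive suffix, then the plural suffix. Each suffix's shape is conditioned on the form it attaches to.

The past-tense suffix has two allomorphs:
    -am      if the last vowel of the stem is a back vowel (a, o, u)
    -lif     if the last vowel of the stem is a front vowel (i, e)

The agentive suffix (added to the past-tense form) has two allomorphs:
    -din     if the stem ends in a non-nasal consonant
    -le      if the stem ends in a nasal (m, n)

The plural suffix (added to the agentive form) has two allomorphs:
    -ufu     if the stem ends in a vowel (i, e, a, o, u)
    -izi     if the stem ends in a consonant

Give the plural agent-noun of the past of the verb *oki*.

*oki*: last vowel = /i/, a front vowel → -lif → *okilif*.
The past-tense form *okilif*: final consonant = /f/, non-nasal → -din → *okilifdin*.
The agentive form *okilifdin*: final sound = /n/, a consonant → -izi → *okilifdinizi*.

okilifdinizi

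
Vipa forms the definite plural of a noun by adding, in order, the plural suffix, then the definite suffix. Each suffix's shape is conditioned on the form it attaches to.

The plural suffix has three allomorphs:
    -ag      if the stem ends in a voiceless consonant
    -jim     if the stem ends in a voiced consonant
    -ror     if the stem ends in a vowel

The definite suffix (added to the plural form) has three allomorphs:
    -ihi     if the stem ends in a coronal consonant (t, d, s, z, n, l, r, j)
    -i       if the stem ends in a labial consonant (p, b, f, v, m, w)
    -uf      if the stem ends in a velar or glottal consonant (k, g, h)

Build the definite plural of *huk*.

hukaguf

*huk* — final sound /k/ (a voiceless consonant) → -ag → *hukag*.
The plural form *hukag* — final consonant /g/ (velar/glottal) → -uf → *hukaguf*.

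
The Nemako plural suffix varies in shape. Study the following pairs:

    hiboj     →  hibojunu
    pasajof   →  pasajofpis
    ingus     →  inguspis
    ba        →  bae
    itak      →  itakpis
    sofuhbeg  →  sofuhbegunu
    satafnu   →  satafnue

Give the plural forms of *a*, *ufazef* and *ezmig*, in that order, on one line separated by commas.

ae, ufazefpis, ezmigunu

Looking at the final sound of each stem: -pis when the stem ends in a voiceless consonant (*pasajof*, *ingus*, *itak*); -unu when the stem ends in a voiced consonant (*hiboj*, *sofuhbeg*); -e when the stem ends in a vowel (*ba*, *satafnu*).
The final sound of *a* is /a/, which is a vowel, so the suffix is -e, giving *ae*.
Since the final sound of *ufazef* is /f/ (a voiceless consonant), it takes -pis, giving *ufazefpis*.
*ezmig* — final sound /g/ (a voiced consonant) → -unu → *ezmigunu*.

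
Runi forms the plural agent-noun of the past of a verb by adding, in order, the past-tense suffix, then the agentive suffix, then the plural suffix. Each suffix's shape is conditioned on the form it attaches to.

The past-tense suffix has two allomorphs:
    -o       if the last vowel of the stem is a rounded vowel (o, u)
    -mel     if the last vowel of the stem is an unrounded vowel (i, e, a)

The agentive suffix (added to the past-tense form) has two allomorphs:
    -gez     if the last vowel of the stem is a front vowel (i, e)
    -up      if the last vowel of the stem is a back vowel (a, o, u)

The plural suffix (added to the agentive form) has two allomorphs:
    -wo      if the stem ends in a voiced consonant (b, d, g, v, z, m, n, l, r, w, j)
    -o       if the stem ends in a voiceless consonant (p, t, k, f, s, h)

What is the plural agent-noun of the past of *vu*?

*vu* — last vowel /u/ (a rounded vowel) → -o → *vuo*.
The past-tense form *vuo*: last vowel = /o/, a back vowel → -up → *vuoup*.
Since the final consonant of the agentive form *vuoup* is /p/ (voiceless), it takes -o, giving *vuoupo*.

vuoupo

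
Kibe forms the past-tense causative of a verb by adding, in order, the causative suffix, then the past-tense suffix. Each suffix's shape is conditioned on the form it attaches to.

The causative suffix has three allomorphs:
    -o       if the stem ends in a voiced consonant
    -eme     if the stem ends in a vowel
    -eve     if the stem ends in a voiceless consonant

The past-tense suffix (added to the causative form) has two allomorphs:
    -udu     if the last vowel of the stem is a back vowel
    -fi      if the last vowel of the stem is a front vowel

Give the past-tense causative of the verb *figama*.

*figama* — final sound /a/ (a vowel) → -eme → *figamaeme*.
The causative form *figamaeme* — last vowel /e/ (a front vowel) → -fi → *figamaemefi*.

figamaemefi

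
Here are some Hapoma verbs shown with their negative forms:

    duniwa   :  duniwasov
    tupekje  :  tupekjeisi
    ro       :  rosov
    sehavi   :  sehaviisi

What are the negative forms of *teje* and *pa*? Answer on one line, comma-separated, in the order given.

The pattern is front/back vowel harmony: -isi when the last vowel of the stem is a front vowel (*tupekje*, *sehavi*); -sov when the last vowel of the stem is a back vowel (*duniwa*, *ro*).
Since the last vowel of *teje* is /e/ (a front vowel), it takes -isi, giving *tejeisi*.
*pa*: last vowel = /a/, a back vowel → -sov → *pasov*.

tejeisi, pasov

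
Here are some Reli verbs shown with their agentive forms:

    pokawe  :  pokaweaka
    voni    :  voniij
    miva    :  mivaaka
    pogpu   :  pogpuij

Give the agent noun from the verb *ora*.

oraaka

The suffix is conditioned by the last vowel: -ij when the last vowel of the stem is a high vowel (*voni*, *pogpu*); -aka when the last vowel of the stem is a non-high vowel (*pokawe*, *miva*).
*ora*: last vowel = /a/, a non-high vowel → -aka → *oraaka*.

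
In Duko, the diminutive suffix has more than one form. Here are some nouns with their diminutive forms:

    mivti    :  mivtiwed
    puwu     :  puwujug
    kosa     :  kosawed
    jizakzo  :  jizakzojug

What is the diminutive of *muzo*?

muzojug

The pattern is rounding harmony: -jug when the last vowel of the stem is a rounded vowel (*puwu*, *jizakzo*); -wed when the last vowel of the stem is an unrounded vowel (*mivti*, *kosa*).
*muzo*: last vowel = /o/, a rounded vowel → -jug → *muzojug*.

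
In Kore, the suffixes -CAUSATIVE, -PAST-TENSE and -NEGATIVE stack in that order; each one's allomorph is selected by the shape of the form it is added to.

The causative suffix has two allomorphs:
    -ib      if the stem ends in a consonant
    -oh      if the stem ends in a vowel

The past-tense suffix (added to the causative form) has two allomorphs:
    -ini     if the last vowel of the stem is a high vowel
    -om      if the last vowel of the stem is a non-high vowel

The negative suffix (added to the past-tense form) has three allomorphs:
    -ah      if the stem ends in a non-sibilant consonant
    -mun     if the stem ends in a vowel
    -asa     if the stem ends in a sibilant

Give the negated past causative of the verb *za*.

Since the final sound of *za* is /a/ (a vowel), it takes -oh, giving *zaoh*.
The last vowel of the causative form *zaoh* is /o/, which is a non-high vowel, so the past-tense suffix is -om, giving *zaohom*.
The past-tense form *zaohom*: final sound = /m/, a non-sibilant consonant → -ah → *zaohomah*.

zaohomah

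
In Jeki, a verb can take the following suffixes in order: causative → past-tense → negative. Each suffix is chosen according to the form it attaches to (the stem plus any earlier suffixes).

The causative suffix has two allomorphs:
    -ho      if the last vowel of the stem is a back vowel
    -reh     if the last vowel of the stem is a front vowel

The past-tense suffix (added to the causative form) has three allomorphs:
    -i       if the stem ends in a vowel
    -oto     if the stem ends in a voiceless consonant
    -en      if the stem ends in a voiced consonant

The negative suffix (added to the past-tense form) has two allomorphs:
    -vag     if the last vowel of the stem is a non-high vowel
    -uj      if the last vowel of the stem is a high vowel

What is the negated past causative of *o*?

*o*: last vowel = /o/, a back vowel → -ho → *oho*.
The causative form *oho*: final sound = /o/, a vowel → -i → *ohoi*.
Since the last vowel of the past-tense form *ohoi* is /i/ (a high vowel), it takes -uj, giving *ohoiuj*.

ohoiuj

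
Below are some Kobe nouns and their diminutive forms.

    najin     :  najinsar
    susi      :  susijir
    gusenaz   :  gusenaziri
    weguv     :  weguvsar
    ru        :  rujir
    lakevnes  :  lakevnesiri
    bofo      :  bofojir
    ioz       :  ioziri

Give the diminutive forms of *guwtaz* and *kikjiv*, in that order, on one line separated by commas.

guwtaziri, kikjivsar

The suffix is conditioned by the final sound: -iri when the stem ends in a sibilant (*gusenaz*, *lakevnes*, *ioz*); -sar when the stem ends in a non-sibilant consonant (*najin*, *weguv*); -jir when the stem ends in a vowel (*susi*, *ru*, *bofo*).
Since the final sound of *guwtaz* is /z/ (a sibilant), it takes -iri, giving *guwtaziri*.
Since the final sound of *kikjiv* is /v/ (a non-sibilant consonant), it takes -sar, giving *kikjivsar*.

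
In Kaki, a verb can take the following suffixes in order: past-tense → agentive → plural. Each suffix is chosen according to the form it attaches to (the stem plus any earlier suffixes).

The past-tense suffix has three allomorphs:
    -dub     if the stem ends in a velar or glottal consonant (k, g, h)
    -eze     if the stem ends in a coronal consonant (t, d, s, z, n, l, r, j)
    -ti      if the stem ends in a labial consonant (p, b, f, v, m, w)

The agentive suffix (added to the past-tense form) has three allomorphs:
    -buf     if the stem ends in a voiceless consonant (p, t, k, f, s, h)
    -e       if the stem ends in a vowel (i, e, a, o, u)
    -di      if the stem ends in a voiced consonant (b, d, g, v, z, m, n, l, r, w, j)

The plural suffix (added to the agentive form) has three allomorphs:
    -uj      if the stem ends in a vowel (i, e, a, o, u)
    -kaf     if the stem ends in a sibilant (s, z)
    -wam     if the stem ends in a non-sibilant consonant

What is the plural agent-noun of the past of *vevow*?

The final consonant of *vevow* is /w/, which is labial, so the past-tense suffix is -ti, giving *vevowti*.
The final sound of the past-tense form *vevowti* is /i/, which is a vowel, so the agentive suffix is -e, giving *vevowtie*.
The final sound of the agentive form *vevowtie* is /e/, which is a vowel, so the plural suffix is -uj, giving *vevowtieuj*.

vevowtieuj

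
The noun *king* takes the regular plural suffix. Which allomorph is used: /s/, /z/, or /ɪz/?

The stem *king* ends in a voiced non-sibilant sound.
The plural suffix surfaces as /ɪz/ after sibilants, /s/ after other voiceless consonants, and /z/ after other voiced sounds.
So the plural -s on *king* is pronounced /z/.

/z/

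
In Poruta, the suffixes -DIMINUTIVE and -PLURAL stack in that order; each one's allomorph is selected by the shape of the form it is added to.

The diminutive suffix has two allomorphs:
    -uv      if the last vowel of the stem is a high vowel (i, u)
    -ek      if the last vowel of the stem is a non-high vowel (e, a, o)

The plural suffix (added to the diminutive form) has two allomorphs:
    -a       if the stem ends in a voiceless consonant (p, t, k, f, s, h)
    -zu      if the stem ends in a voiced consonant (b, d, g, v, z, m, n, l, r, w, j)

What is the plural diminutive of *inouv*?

inouvuvzu

The last vowel of *inouv* is /u/, which is a high vowel, so the diminutive suffix is -uv, giving *inouvuv*.
Since the final consonant of the diminutive form *inouvuv* is /v/ (voiced), it takes -zu, giving *inouvuvzu*.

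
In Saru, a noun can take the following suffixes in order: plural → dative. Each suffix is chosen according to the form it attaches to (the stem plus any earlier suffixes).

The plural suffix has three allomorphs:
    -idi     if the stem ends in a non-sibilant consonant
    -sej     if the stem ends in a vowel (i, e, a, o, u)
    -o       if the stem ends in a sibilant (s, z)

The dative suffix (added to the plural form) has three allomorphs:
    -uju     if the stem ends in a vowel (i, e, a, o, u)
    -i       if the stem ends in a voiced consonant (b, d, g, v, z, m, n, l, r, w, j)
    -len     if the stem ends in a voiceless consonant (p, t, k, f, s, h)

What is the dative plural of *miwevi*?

The final sound of *miwevi* is /i/, which is a vowel, so the plural suffix is -sej, giving *miwevisej*.
Since the final sound of the plural form *miwevisej* is /j/ (a voiced consonant), it takes -i, giving *miweviseji*.

miweviseji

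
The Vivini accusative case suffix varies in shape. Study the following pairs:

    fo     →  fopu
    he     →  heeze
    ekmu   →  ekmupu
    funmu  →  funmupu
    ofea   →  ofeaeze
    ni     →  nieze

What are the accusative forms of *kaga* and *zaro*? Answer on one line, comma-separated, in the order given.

kagaeze, zaropu

The suffix is conditioned by the last vowel: -pu when the last vowel of the stem is a rounded vowel (*fo*, *ekmu*, *funmu*); -eze when the last vowel of the stem is an unrounded vowel (*he*, *ofea*, *ni*).
The last vowel of *kaga* is /a/, which is an unrounded vowel, so the suffix is -eze, giving *kagaeze*.
The last vowel of *zaro* is /o/, which is a rounded vowel, so the suffix is -pu, giving *zaropu*.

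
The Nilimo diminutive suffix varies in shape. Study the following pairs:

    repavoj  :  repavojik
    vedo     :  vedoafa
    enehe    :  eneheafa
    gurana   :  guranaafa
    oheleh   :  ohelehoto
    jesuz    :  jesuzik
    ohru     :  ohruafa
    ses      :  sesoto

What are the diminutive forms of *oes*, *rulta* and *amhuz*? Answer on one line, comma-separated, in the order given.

oesoto, rultaafa, amhuzik

The suffix is conditioned by the final sound: -oto when the stem ends in a voiceless consonant (*oheleh*, *ses*); -ik when the stem ends in a voiced consonant (*repavoj*, *jesuz*); -afa when the stem ends in a vowel (*vedo*, *enehe*, *gurana*, *ohru*).
Since the final sound of *oes* is /s/ (a voiceless consonant), it takes -oto, giving *oesoto*.
*rulta*: final sound = /a/, a vowel → -afa → *rultaafa*.
*amhuz* — final sound /z/ (a voiced consonant) → -ik → *amhuzik*.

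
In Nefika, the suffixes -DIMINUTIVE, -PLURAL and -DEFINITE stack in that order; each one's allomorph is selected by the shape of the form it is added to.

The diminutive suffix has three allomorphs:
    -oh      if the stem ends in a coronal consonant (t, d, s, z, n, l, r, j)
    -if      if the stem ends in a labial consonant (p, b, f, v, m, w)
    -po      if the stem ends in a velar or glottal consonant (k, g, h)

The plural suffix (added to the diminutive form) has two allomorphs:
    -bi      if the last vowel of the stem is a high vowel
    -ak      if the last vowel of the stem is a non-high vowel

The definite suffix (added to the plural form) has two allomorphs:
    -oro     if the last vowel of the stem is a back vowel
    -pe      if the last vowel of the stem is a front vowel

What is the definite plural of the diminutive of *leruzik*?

leruzikpoakoro

The final consonant of *leruzik* is /k/, which is velar/glottal, so the diminutive suffix is -po, giving *leruzikpo*.
The last vowel of the diminutive form *leruzikpo* is /o/, which is a non-high vowel, so the plural suffix is -ak, giving *leruzikpoak*.
The plural form *leruzikpoak* — last vowel /a/ (a back vowel) → -oro → *leruzikpoakoro*.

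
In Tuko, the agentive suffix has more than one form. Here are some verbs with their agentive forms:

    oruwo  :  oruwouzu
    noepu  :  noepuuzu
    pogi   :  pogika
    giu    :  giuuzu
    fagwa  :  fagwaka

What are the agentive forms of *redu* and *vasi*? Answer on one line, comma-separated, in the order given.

reduuzu, vasika

The suffix is conditioned by the last vowel: -uzu when the last vowel of the stem is a rounded vowel (*oruwo*, *noepu*, *giu*); -ka when the last vowel of the stem is an unrounded vowel (*pogi*, *fagwa*).
*redu* — last vowel /u/ (a rounded vowel) → -uzu → *reduuzu*.
The last vowel of *vasi* is /i/, which is an unrounded vowel, so the suffix is -ka, giving *vasika*.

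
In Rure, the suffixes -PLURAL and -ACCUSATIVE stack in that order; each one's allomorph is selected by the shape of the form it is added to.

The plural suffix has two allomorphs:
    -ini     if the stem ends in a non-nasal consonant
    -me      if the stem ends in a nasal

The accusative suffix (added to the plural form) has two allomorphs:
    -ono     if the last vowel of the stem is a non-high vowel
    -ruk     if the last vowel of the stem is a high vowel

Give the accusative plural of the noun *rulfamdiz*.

The final consonant of *rulfamdiz* is /z/, which is non-nasal, so the plural suffix is -ini, giving *rulfamdizini*.
The plural form *rulfamdizini*: last vowel = /i/, a high vowel → -ruk → *rulfamdiziniruk*.

rulfamdiziniruk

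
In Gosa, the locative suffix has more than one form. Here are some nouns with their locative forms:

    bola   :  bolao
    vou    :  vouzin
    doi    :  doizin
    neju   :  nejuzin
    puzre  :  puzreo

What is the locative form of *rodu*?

roduzin

The suffix is conditioned by the last vowel: -zin when the last vowel of the stem is a high vowel (*vou*, *doi*, *neju*); -o when the last vowel of the stem is a non-high vowel (*bola*, *puzre*).
The last vowel of *rodu* is /u/, which is a high vowel, so the suffix is -zin, giving *roduzin*.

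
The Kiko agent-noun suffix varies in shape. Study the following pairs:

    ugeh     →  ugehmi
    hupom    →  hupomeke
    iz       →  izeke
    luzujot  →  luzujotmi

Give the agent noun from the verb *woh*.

wohmi

The suffix is conditioned by the final consonant: -mi when the stem ends in a voiceless consonant (*ugeh*, *luzujot*); -eke when the stem ends in a voiced consonant (*hupom*, *iz*).
*woh* — final consonant /h/ (voiceless) → -mi → *wohmi*.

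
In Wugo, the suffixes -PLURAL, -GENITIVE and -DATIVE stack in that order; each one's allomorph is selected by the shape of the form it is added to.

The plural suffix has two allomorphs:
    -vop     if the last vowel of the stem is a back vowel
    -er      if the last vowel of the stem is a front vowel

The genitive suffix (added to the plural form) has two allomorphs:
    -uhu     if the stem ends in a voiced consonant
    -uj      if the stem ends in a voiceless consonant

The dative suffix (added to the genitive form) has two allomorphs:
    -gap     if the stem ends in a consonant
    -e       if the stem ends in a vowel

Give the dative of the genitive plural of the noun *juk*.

*juk* — last vowel /u/ (a back vowel) → -vop → *jukvop*.
The plural form *jukvop*: final consonant = /p/, voiceless → -uj → *jukvopuj*.
The final sound of the genitive form *jukvopuj* is /j/, which is a consonant, so the dative suffix is -gap, giving *jukvopujgap*.

jukvopujgap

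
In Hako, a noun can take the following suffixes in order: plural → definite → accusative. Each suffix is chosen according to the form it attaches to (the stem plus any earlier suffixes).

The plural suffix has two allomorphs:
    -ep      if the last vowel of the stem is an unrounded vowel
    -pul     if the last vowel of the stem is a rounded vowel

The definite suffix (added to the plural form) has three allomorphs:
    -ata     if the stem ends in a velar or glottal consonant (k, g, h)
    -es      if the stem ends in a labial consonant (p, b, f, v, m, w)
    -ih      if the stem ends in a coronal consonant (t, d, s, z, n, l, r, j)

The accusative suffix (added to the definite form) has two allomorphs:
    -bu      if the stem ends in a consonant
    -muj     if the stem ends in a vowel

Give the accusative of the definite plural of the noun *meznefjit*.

*meznefjit* — last vowel /i/ (an unrounded vowel) → -ep → *meznefjitep*.
The final consonant of the plural form *meznefjitep* is /p/, which is labial, so the definite suffix is -es, giving *meznefjitepes*.
Since the final sound of the definite form *meznefjitepes* is /s/ (a consonant), it takes -bu, giving *meznefjitepesbu*.

meznefjitepesbu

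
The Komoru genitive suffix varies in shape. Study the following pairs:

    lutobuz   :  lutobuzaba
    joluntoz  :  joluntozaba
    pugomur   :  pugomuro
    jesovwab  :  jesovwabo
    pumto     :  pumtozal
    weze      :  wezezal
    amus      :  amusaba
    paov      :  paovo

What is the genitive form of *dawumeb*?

Looking at the final sound of each stem: -aba when the stem ends in a sibilant (*lutobuz*, *joluntoz*, *amus*); -o when the stem ends in a non-sibilant consonant (*pugomur*, *jesovwab*, *paov*); -zal when the stem ends in a vowel (*pumto*, *weze*).
Since the final sound of *dawumeb* is /b/ (a non-sibilant consonant), it takes -o, giving *dawumebo*.

dawumebo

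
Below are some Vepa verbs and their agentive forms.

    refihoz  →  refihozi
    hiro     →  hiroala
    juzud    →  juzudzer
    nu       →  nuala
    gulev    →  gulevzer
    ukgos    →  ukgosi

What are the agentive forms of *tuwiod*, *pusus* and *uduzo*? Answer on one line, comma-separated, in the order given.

tuwiodzer, pususi, uduzoala

The pattern is sibilance of the final sound: -i when the stem ends in a sibilant (*refihoz*, *ukgos*); -zer when the stem ends in a non-sibilant consonant (*juzud*, *gulev*); -ala when the stem ends in a vowel (*hiro*, *nu*).
*tuwiod*: final sound = /d/, a non-sibilant consonant → -zer → *tuwiodzer*.
The final sound of *pusus* is /s/, which is a sibilant, so the suffix is -i, giving *pususi*.
Since the final sound of *uduzo* is /o/ (a vowel), it takes -ala, giving *uduzoala*.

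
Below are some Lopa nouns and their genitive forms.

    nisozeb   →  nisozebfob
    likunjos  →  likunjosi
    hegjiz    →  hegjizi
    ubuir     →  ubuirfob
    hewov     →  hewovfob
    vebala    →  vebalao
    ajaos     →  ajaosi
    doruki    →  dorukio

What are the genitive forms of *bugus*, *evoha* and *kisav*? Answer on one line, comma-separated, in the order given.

The suffix is conditioned by the final sound: -i when the stem ends in a sibilant (*likunjos*, *hegjiz*, *ajaos*); -fob when the stem ends in a non-sibilant consonant (*nisozeb*, *ubuir*, *hewov*); -o when the stem ends in a vowel (*vebala*, *doruki*).
The final sound of *bugus* is /s/, which is a sibilant, so the suffix is -i, giving *bugusi*.
The final sound of *evoha* is /a/, which is a vowel, so the suffix is -o, giving *evohao*.
The final sound of *kisav* is /v/, which is a non-sibilant consonant, so the suffix is -fob, giving *kisavfob*.

bugusi, evohao, kisavfob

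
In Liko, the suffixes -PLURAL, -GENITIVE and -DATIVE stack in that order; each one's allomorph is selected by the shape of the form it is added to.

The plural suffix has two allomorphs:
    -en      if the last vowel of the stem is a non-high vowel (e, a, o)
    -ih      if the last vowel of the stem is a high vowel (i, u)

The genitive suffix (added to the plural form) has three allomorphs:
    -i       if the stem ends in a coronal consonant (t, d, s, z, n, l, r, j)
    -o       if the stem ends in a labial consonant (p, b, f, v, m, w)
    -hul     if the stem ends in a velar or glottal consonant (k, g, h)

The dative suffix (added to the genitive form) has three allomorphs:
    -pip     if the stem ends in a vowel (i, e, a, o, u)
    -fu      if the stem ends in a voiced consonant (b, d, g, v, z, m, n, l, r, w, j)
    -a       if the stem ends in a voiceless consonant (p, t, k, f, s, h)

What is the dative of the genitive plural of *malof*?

*malof*: last vowel = /o/, a non-high vowel → -en → *malofen*.
The plural form *malofen*: final consonant = /n/, coronal → -i → *malofeni*.
The genitive form *malofeni*: final sound = /i/, a vowel → -pip → *malofenipip*.

malofenipip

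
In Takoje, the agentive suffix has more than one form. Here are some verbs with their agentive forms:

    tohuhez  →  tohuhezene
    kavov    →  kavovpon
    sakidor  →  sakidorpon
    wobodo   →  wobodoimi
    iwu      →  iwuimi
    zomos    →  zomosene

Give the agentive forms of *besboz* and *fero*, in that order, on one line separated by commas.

The pattern is sibilance of the final sound: -ene when the stem ends in a sibilant (*tohuhez*, *zomos*); -pon when the stem ends in a non-sibilant consonant (*kavov*, *sakidor*); -imi when the stem ends in a vowel (*wobodo*, *iwu*).
Since the final sound of *besboz* is /z/ (a sibilant), it takes -ene, giving *besbozene*.
The final sound of *fero* is /o/, which is a vowel, so the suffix is -imi, giving *feroimi*.

besbozene, feroimi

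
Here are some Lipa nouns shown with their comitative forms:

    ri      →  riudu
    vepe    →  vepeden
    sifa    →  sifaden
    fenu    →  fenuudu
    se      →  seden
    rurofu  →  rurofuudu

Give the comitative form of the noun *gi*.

The suffix is conditioned by the last vowel: -udu when the last vowel of the stem is a high vowel (*ri*, *fenu*, *rurofu*); -den when the last vowel of the stem is a non-high vowel (*vepe*, *sifa*, *se*).
*gi* — last vowel /i/ (a high vowel) → -udu → *giudu*.

giudu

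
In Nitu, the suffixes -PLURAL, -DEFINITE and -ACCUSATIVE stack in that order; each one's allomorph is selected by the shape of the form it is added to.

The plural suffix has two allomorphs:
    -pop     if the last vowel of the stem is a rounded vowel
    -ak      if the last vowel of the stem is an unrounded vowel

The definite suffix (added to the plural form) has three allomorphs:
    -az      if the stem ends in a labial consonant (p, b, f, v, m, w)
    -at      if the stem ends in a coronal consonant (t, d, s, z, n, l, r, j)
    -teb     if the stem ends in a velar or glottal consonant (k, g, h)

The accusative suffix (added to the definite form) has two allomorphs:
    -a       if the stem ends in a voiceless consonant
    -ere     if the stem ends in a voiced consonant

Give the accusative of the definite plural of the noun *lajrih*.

*lajrih* — last vowel /i/ (an unrounded vowel) → -ak → *lajrihak*.
The final consonant of the plural form *lajrihak* is /k/, which is velar/glottal, so the definite suffix is -teb, giving *lajrihakteb*.
The definite form *lajrihakteb*: final consonant = /b/, voiced → -ere → *lajrihaktebere*.

lajrihaktebere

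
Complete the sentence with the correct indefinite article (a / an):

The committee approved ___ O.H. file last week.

an

The indefinite article is chosen by the initial *sound* of the following word, not its spelling.
The initialism *O.H.* is read letter by letter; the first letter, O, is pronounced /oʊ/, which begins with a vowel sound.
So the article is *an*: The committee approved an O.H. file last week.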